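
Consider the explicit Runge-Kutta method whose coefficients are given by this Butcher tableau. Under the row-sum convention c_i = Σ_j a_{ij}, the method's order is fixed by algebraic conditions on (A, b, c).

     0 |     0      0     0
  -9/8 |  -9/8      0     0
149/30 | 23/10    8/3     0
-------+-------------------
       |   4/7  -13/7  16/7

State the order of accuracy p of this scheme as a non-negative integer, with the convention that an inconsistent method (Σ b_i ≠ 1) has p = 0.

b = (4/7, -13/7, 16/7)
c = (0, -9/8, 149/30)
Ac = (0, 0, -3)
Σ b_i: 4/7·1 + (-13/7)·1 + 16/7·1 = 1 ✓
b·c: (-13/7)·(-9/8) + 16/7·149/30 = 1613/120 ≠ 1/2 ⇒ order 1.

1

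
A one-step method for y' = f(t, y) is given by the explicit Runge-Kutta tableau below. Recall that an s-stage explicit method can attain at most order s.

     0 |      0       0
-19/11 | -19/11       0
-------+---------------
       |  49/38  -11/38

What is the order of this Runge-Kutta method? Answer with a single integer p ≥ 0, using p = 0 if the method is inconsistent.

b = (49/38, -11/38)
c = (0, -19/11)
Σ b_i: 49/38·1 + (-11/38)·1 = 1 ✓
b·c: (-11/38)·(-19/11) = 1/2 ✓; 2 stages ⇒ order 2.

2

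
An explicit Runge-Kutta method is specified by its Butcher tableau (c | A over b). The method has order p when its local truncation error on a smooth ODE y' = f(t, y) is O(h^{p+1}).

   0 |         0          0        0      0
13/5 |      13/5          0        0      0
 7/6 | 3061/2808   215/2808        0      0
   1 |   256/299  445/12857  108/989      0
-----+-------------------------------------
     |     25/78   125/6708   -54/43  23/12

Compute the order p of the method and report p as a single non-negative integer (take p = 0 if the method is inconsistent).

4

b = (25/78, 125/6708, -54/43, 23/12)
c = (0, 13/5, 7/6, 1)
Ac = (0, 0, 43/216, 5/23)
Σ b_i: 25/78·1 + 125/6708·1 + (-54/43)·1 + 23/12·1 = 1 ✓
b·c: 125/6708·13/5 + (-54/43)·7/6 + 23/12·1 = 1/2 ✓
b·c²: 125/6708·169/25 + (-54/43)·49/36 + 23/12·1 = 1/3 ✓
b·Ac: (-54/43)·43/216 + 23/12·5/23 = 1/6 ✓
b·c³: 125/6708·2197/125 + (-54/43)·343/216 + 23/12·1 = 1/4 ✓
b·(c∘Ac): (-54/43)·301/1296 + 23/12·5/23 = 1/8 ✓
b·Ac²: (-54/43)·559/1080 + 23/12·44/115 = 1/12 ✓
b·A²c: 23/12·1/46 = 1/24 ✓; 4 stages ⇒ order 4.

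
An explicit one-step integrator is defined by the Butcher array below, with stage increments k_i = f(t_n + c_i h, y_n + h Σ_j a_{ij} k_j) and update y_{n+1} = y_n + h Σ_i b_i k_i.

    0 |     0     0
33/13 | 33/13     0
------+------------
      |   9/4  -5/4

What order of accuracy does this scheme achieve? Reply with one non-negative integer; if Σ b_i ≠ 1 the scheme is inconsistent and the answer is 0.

b = (9/4, -5/4)
c = (0, 33/13)
Σ b_i: 9/4·1 + (-5/4)·1 = 1 ✓
b·c: (-5/4)·33/13 = -165/52 ≠ 1/2 ⇒ order 1.

1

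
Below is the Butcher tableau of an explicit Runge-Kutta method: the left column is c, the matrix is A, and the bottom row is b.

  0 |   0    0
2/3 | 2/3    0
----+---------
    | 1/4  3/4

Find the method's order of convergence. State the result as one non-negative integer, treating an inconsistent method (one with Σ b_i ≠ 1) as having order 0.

b = (1/4, 3/4)
c = (0, 2/3)
Σ b_i: 1/4·1 + 3/4·1 = 1 ✓
b·c: 3/4·2/3 = 1/2 ✓; 2 stages ⇒ order 2.

2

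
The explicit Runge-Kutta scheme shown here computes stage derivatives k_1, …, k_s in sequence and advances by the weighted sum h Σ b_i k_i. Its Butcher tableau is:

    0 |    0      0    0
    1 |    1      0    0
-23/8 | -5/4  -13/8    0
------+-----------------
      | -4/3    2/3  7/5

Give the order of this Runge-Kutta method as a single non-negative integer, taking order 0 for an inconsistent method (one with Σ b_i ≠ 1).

0

b = (-4/3, 2/3, 7/5)
c = (0, 1, -23/8)
Ac = (0, 0, -13/8)
Σ b_i: (-4/3)·1 + 2/3·1 + 7/5·1 = 11/15 ≠ 1 ⇒ order 0.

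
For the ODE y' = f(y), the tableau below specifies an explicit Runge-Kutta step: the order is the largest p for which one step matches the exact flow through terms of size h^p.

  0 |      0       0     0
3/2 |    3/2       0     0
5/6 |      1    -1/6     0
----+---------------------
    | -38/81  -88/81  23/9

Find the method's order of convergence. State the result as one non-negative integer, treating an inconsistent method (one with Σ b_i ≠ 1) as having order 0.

b = (-38/81, -88/81, 23/9)
c = (0, 3/2, 5/6)
Ac = (0, 0, -1/4)
Σ b_i: (-38/81)·1 + (-88/81)·1 + 23/9·1 = 1 ✓
b·c: (-88/81)·3/2 + 23/9·5/6 = 1/2 ✓
b·c²: (-88/81)·9/4 + 23/9·25/36 = -217/324 ≠ 1/3 ⇒ order 2.
b·Ac: 23/9·(-1/4) = -23/36 ≠ 1/6

2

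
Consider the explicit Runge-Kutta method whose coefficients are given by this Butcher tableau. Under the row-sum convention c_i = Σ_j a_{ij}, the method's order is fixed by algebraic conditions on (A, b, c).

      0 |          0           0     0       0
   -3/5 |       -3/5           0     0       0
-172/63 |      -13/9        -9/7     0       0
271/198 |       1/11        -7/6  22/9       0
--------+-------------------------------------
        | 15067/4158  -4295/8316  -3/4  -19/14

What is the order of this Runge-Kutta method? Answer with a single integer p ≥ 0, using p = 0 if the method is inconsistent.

b = (15067/4158, -4295/8316, -3/4, -19/14)
c = (0, -3/5, -172/63, 271/198)
Ac = (0, 0, 27/35, -33871/5670)
Σ b_i: 15067/4158·1 + (-4295/8316)·1 + (-3/4)·1 + (-19/14)·1 = 1 ✓
b·c: (-4295/8316)·(-3/5) + (-3/4)·(-172/63) + (-19/14)·271/198 = 1/2 ✓
b·c²: (-4295/8316)·9/25 + (-3/4)·29584/3969 + (-19/14)·73441/39204 = -159799907/19209960 ≠ 1/3 ⇒ order 2.
b·Ac: (-3/4)·27/35 + (-19/14)·(-33871/5670) = 298811/39690 ≠ 1/6

2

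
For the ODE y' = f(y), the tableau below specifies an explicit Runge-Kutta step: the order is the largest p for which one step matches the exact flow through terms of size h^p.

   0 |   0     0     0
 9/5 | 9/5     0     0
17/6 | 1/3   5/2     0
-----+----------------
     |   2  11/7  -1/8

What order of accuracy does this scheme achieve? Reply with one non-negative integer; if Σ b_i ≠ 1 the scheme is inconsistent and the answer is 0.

b = (2, 11/7, -1/8)
c = (0, 9/5, 17/6)
Ac = (0, 0, 9/2)
Σ b_i: 2·1 + 11/7·1 + (-1/8)·1 = 193/56 ≠ 1 ⇒ order 0.

0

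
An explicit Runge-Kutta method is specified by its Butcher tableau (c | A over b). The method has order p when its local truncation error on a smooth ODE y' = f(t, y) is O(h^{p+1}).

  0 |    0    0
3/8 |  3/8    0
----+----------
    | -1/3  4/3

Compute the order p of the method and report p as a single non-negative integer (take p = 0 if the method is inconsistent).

b = (-1/3, 4/3)
c = (0, 3/8)
Σ b_i: (-1/3)·1 + 4/3·1 = 1 ✓
b·c: 4/3·3/8 = 1/2 ✓; 2 stages ⇒ order 2.

2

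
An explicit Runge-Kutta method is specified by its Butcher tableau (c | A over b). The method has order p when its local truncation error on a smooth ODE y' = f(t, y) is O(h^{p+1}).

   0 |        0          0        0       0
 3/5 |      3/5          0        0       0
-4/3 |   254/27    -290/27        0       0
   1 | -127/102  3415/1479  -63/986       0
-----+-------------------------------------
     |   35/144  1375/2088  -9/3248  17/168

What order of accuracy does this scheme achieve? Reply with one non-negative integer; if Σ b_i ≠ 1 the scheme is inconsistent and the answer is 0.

4

b = (35/144, 1375/2088, -9/3248, 17/168)
c = (0, 3/5, -4/3, 1)
Ac = (0, 0, -58/9, 25/17)
Σ b_i: 35/144·1 + 1375/2088·1 + (-9/3248)·1 + 17/168·1 = 1 ✓
b·c: 1375/2088·3/5 + (-9/3248)·(-4/3) + 17/168·1 = 1/2 ✓
b·c²: 1375/2088·9/25 + (-9/3248)·16/9 + 17/168·1 = 1/3 ✓
b·Ac: (-9/3248)·(-58/9) + 17/168·25/17 = 1/6 ✓
b·c³: 1375/2088·27/125 + (-9/3248)·(-64/27) + 17/168·1 = 1/4 ✓
b·(c∘Ac): (-9/3248)·232/27 + 17/168·25/17 = 1/8 ✓
b·Ac²: (-9/3248)·(-58/15) + 17/168·61/85 = 1/12 ✓
b·A²c: 17/168·7/17 = 1/24 ✓; 4 stages ⇒ order 4.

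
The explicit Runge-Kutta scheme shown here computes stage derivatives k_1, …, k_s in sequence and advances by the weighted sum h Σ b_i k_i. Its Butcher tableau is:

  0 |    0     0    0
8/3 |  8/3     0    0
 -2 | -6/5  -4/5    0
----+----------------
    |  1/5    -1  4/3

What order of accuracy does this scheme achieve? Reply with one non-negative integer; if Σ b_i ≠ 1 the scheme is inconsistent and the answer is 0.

b = (1/5, -1, 4/3)
c = (0, 8/3, -2)
Ac = (0, 0, -32/15)
Σ b_i: 1/5·1 + (-1)·1 + 4/3·1 = 8/15 ≠ 1 ⇒ order 0.

0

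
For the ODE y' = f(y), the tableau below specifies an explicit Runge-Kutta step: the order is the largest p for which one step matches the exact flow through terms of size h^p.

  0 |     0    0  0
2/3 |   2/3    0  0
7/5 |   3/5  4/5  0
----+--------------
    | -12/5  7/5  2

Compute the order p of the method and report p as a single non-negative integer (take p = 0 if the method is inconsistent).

1

b = (-12/5, 7/5, 2)
c = (0, 2/3, 7/5)
Ac = (0, 0, 8/15)
Σ b_i: (-12/5)·1 + 7/5·1 + 2·1 = 1 ✓
b·c: 7/5·2/3 + 2·7/5 = 56/15 ≠ 1/2 ⇒ order 1.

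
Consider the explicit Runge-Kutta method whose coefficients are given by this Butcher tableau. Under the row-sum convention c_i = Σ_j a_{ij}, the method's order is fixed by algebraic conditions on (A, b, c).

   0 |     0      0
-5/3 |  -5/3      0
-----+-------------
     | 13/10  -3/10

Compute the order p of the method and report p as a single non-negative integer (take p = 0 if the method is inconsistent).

2

b = (13/10, -3/10)
c = (0, -5/3)
Σ b_i: 13/10·1 + (-3/10)·1 = 1 ✓
b·c: (-3/10)·(-5/3) = 1/2 ✓; 2 stages ⇒ order 2.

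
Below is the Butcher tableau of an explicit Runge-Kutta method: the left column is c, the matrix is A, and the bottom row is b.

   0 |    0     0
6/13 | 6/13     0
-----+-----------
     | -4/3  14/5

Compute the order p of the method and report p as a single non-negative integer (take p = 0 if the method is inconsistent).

0

b = (-4/3, 14/5)
c = (0, 6/13)
Σ b_i: (-4/3)·1 + 14/5·1 = 22/15 ≠ 1 ⇒ order 0.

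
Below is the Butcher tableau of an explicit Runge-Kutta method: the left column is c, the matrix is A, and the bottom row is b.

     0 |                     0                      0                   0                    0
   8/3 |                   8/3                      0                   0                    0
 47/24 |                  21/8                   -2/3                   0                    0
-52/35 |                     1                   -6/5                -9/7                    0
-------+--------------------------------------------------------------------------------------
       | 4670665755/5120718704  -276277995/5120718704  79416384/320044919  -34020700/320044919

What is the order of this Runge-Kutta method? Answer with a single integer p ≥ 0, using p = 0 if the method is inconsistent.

b = (4670665755/5120718704, -276277995/5120718704, 79416384/320044919, -34020700/320044919)
c = (0, 8/3, 47/24, -52/35)
Ac = (0, 0, -16/9, -1601/280)
Σ b_i: 4670665755/5120718704·1 + (-276277995/5120718704)·1 + 79416384/320044919·1 + (-34020700/320044919)·1 = 1 ✓
b·c: (-276277995/5120718704)·8/3 + 79416384/320044919·47/24 + (-34020700/320044919)·(-52/35) = 1/2 ✓
b·c²: (-276277995/5120718704)·64/9 + 79416384/320044919·2209/576 + (-34020700/320044919)·2704/1225 = 1/3 ✓
b·Ac: 79416384/320044919·(-16/9) + (-34020700/320044919)·(-1601/280) = 1/6 ✓
b·c³: (-276277995/5120718704)·512/27 + 79416384/320044919·103823/13824 + (-34020700/320044919)·(-140608/42875) = 959047089407/806513195880 ≠ 1/4 ⇒ order 3.
b·(c∘Ac): 79416384/320044919·(-94/27) + (-34020700/320044919)·20813/2450 = -5089463894/2880404271 ≠ 1/8
b·Ac²: 79416384/320044919·(-128/27) + (-34020700/320044919)·(-90479/6720) = 11745630041/46086468336 ≠ 1/12
b·A²c: (-34020700/320044919)·16/7 = -77761600/320044919 ≠ 1/24

3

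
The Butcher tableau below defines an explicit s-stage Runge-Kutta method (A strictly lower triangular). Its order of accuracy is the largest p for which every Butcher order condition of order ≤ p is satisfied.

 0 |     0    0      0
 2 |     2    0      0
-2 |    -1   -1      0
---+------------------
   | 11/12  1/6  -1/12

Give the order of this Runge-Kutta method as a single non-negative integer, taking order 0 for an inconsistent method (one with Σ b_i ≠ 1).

b = (11/12, 1/6, -1/12)
c = (0, 2, -2)
Ac = (0, 0, -2)
Σ b_i: 11/12·1 + 1/6·1 + (-1/12)·1 = 1 ✓
b·c: 1/6·2 + (-1/12)·(-2) = 1/2 ✓
b·c²: 1/6·4 + (-1/12)·4 = 1/3 ✓
b·Ac: (-1/12)·(-2) = 1/6 ✓; 3 stages ⇒ order 3.

3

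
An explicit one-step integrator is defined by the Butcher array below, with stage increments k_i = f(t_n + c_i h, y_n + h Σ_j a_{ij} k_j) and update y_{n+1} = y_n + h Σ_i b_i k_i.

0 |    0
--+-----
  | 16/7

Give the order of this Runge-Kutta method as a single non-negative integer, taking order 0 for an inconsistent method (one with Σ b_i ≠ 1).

0

b = (16/7)
c = (0)
Σ b_i: 16/7·1 = 16/7 ≠ 1 ⇒ order 0.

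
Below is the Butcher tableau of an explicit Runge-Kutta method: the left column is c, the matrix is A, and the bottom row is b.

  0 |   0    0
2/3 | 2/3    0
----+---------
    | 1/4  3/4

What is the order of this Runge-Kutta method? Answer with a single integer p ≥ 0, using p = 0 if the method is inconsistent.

b = (1/4, 3/4)
c = (0, 2/3)
Σ b_i: 1/4·1 + 3/4·1 = 1 ✓
b·c: 3/4·2/3 = 1/2 ✓; 2 stages ⇒ order 2.

2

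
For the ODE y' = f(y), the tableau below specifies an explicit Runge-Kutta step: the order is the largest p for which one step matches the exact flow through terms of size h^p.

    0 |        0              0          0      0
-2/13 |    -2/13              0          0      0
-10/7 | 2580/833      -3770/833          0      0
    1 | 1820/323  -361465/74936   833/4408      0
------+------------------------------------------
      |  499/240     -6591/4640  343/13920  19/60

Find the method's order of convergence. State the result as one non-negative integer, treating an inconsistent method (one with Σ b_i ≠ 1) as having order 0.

b = (499/240, -6591/4640, 343/13920, 19/60)
c = (0, -2/13, -10/7, 1)
Ac = (0, 0, 580/833, 305/646)
Σ b_i: 499/240·1 + (-6591/4640)·1 + 343/13920·1 + 19/60·1 = 1 ✓
b·c: (-6591/4640)·(-2/13) + 343/13920·(-10/7) + 19/60·1 = 1/2 ✓
b·c²: (-6591/4640)·4/169 + 343/13920·100/49 + 19/60·1 = 1/3 ✓
b·Ac: 343/13920·580/833 + 19/60·305/646 = 1/6 ✓
b·c³: (-6591/4640)·(-8/2197) + 343/13920·(-1000/343) + 19/60·1 = 1/4 ✓
b·(c∘Ac): 343/13920·(-5800/5831) + 19/60·305/646 = 1/8 ✓
b·Ac²: 343/13920·(-1160/10829) + 19/60·60/221 = 1/12 ✓
b·A²c: 19/60·5/38 = 1/24 ✓; 4 stages ⇒ order 4.

4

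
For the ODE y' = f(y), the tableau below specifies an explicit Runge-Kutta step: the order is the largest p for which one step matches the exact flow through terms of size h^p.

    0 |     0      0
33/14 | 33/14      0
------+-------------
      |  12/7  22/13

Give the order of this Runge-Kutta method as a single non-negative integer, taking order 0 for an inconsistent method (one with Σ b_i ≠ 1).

0

b = (12/7, 22/13)
c = (0, 33/14)
Σ b_i: 12/7·1 + 22/13·1 = 310/91 ≠ 1 ⇒ order 0.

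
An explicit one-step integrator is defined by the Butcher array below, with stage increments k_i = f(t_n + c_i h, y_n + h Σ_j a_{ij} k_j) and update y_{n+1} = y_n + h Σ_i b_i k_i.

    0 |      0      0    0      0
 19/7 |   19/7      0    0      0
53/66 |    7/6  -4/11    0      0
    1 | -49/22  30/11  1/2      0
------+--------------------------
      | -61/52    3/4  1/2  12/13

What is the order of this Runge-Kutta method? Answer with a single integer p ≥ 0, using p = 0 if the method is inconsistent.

b = (-61/52, 3/4, 1/2, 12/13)
c = (0, 19/7, 53/66, 1)
Ac = (0, 0, -76/77, 7211/924)
Σ b_i: (-61/52)·1 + 3/4·1 + 1/2·1 + 12/13·1 = 1 ✓
b·c: 3/4·19/7 + 1/2·53/66 + 12/13·1 = 10091/3003 ≠ 1/2 ⇒ order 1.

1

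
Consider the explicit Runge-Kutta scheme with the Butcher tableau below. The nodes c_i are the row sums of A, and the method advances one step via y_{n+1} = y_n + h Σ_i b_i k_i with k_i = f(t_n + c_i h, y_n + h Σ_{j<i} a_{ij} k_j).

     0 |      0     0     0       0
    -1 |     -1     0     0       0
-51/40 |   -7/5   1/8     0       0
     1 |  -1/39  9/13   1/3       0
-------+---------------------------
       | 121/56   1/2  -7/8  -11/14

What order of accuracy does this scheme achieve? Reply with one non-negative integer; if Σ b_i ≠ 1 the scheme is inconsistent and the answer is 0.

b = (121/56, 1/2, -7/8, -11/14)
c = (0, -1, -51/40, 1)
Ac = (0, 0, -1/8, -581/520)
Σ b_i: 121/56·1 + 1/2·1 + (-7/8)·1 + (-11/14)·1 = 1 ✓
b·c: 1/2·(-1) + (-7/8)·(-51/40) + (-11/14)·1 = -381/2240 ≠ 1/2 ⇒ order 1.

1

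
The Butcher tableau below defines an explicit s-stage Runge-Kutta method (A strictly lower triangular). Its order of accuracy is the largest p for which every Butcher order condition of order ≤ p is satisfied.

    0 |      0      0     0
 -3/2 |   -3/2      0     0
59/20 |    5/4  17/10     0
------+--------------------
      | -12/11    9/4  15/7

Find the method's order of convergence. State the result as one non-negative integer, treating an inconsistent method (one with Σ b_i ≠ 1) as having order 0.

b = (-12/11, 9/4, 15/7)
c = (0, -3/2, 59/20)
Ac = (0, 0, -51/20)
Σ b_i: (-12/11)·1 + 9/4·1 + 15/7·1 = 1017/308 ≠ 1 ⇒ order 0.

0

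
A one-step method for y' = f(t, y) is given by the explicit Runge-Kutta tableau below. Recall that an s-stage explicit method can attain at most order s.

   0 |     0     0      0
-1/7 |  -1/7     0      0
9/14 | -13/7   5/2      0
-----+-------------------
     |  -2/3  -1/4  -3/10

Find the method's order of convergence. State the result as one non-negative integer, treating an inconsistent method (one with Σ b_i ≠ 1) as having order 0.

b = (-2/3, -1/4, -3/10)
c = (0, -1/7, 9/14)
Ac = (0, 0, -5/14)
Σ b_i: (-2/3)·1 + (-1/4)·1 + (-3/10)·1 = -73/60 ≠ 1 ⇒ order 0.

0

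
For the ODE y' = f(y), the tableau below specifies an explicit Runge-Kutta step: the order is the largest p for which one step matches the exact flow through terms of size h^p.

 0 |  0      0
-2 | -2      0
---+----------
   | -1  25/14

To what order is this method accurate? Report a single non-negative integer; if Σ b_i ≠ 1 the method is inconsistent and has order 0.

b = (-1, 25/14)
c = (0, -2)
Σ b_i: (-1)·1 + 25/14·1 = 11/14 ≠ 1 ⇒ order 0.

0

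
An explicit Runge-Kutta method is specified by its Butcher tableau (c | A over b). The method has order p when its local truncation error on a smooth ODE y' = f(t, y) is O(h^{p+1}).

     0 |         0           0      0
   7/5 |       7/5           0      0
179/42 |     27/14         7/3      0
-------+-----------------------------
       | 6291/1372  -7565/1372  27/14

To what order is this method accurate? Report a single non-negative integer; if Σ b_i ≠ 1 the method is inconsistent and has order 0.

2

b = (6291/1372, -7565/1372, 27/14)
c = (0, 7/5, 179/42)
Ac = (0, 0, 49/15)
Σ b_i: 6291/1372·1 + (-7565/1372)·1 + 27/14·1 = 1 ✓
b·c: (-7565/1372)·7/5 + 27/14·179/42 = 1/2 ✓
b·c²: (-7565/1372)·49/25 + 27/14·32041/1764 = 332341/13720 ≠ 1/3 ⇒ order 2.
b·Ac: 27/14·49/15 = 63/10 ≠ 1/6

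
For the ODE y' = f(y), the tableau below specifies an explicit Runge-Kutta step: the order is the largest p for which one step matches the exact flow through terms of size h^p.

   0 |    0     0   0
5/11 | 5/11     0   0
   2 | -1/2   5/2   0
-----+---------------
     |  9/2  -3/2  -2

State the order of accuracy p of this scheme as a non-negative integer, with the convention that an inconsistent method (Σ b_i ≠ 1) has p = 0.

1

b = (9/2, -3/2, -2)
c = (0, 5/11, 2)
Ac = (0, 0, 25/22)
Σ b_i: 9/2·1 + (-3/2)·1 + (-2)·1 = 1 ✓
b·c: (-3/2)·5/11 + (-2)·2 = -103/22 ≠ 1/2 ⇒ order 1.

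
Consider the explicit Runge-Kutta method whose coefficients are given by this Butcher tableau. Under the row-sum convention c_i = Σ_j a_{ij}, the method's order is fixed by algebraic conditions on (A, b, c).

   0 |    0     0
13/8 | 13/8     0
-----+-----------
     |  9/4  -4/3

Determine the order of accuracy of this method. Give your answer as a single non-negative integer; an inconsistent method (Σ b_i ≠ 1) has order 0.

b = (9/4, -4/3)
c = (0, 13/8)
Σ b_i: 9/4·1 + (-4/3)·1 = 11/12 ≠ 1 ⇒ order 0.

0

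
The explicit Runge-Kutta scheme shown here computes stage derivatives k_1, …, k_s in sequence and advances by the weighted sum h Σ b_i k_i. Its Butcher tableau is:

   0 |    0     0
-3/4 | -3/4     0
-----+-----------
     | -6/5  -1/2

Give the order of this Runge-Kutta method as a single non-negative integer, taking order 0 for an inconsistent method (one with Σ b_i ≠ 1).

b = (-6/5, -1/2)
c = (0, -3/4)
Σ b_i: (-6/5)·1 + (-1/2)·1 = -17/10 ≠ 1 ⇒ order 0.

0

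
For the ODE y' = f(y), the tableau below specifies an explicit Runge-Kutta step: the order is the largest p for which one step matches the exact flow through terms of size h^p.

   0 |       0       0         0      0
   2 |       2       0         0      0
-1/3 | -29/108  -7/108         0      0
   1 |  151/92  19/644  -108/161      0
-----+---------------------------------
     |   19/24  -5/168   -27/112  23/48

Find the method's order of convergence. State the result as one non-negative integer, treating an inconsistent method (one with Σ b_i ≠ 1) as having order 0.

4

b = (19/24, -5/168, -27/112, 23/48)
c = (0, 2, -1/3, 1)
Ac = (0, 0, -7/54, 13/46)
Σ b_i: 19/24·1 + (-5/168)·1 + (-27/112)·1 + 23/48·1 = 1 ✓
b·c: (-5/168)·2 + (-27/112)·(-1/3) + 23/48·1 = 1/2 ✓
b·c²: (-5/168)·4 + (-27/112)·1/9 + 23/48·1 = 1/3 ✓
b·Ac: (-27/112)·(-7/54) + 23/48·13/46 = 1/6 ✓
b·c³: (-5/168)·8 + (-27/112)·(-1/27) + 23/48·1 = 1/4 ✓
b·(c∘Ac): (-27/112)·7/162 + 23/48·13/46 = 1/8 ✓
b·Ac²: (-27/112)·(-7/27) + 23/48·1/23 = 1/12 ✓
b·A²c: 23/48·2/23 = 1/24 ✓; 4 stages ⇒ order 4.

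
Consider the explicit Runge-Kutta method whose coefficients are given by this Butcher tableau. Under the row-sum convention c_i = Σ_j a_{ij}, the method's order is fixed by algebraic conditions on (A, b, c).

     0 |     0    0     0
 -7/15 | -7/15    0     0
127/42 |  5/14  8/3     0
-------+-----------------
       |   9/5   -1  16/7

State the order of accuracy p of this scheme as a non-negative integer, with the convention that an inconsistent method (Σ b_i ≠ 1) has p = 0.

0

b = (9/5, -1, 16/7)
c = (0, -7/15, 127/42)
Ac = (0, 0, -56/45)
Σ b_i: 9/5·1 + (-1)·1 + 16/7·1 = 108/35 ≠ 1 ⇒ order 0.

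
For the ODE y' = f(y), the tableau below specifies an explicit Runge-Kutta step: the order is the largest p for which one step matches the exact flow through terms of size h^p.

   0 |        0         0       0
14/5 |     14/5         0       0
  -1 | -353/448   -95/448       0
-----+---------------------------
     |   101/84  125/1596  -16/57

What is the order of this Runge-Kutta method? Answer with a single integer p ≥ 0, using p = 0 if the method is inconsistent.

b = (101/84, 125/1596, -16/57)
c = (0, 14/5, -1)
Ac = (0, 0, -19/32)
Σ b_i: 101/84·1 + 125/1596·1 + (-16/57)·1 = 1 ✓
b·c: 125/1596·14/5 + (-16/57)·(-1) = 1/2 ✓
b·c²: 125/1596·196/25 + (-16/57)·1 = 1/3 ✓
b·Ac: (-16/57)·(-19/32) = 1/6 ✓; 3 stages ⇒ order 3.

3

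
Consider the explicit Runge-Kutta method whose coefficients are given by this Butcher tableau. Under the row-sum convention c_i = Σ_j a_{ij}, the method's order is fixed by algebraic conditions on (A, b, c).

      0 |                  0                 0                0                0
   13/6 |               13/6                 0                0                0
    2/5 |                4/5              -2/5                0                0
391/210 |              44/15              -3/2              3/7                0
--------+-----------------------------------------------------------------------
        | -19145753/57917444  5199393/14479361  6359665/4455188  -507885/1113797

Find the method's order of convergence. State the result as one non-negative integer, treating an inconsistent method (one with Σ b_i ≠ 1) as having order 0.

b = (-19145753/57917444, 5199393/14479361, 6359665/4455188, -507885/1113797)
c = (0, 13/6, 2/5, 391/210)
Ac = (0, 0, -13/15, -431/140)
Σ b_i: (-19145753/57917444)·1 + 5199393/14479361·1 + 6359665/4455188·1 + (-507885/1113797)·1 = 1 ✓
b·c: 5199393/14479361·13/6 + 6359665/4455188·2/5 + (-507885/1113797)·391/210 = 1/2 ✓
b·c²: 5199393/14479361·169/36 + 6359665/4455188·4/25 + (-507885/1113797)·152881/44100 = 1/3 ✓
b·Ac: 6359665/4455188·(-13/15) + (-507885/1113797)·(-431/140) = 1/6 ✓
b·c³: 5199393/14479361·2197/216 + 6359665/4455188·8/125 + (-507885/1113797)·59776471/9261000 = 468079847/584743425 ≠ 1/4 ⇒ order 3.
b·(c∘Ac): 6359665/4455188·(-26/75) + (-507885/1113797)·(-168521/29400) = 283203517/133655640 ≠ 1/8
b·Ac²: 6359665/4455188·(-169/90) + (-507885/1113797)·(-29287/4200) = 100083793/200483460 ≠ 1/12
b·A²c: (-507885/1113797)·(-13/35) = 188643/1113797 ≠ 1/24

3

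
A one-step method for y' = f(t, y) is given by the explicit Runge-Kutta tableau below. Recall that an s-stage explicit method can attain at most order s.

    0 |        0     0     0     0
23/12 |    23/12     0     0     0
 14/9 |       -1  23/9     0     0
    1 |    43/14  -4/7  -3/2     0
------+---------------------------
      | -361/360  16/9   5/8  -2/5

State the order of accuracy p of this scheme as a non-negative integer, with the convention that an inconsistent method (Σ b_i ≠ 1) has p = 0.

1

b = (-361/360, 16/9, 5/8, -2/5)
c = (0, 23/12, 14/9, 1)
Ac = (0, 0, 529/108, -24/7)
Σ b_i: (-361/360)·1 + 16/9·1 + 5/8·1 + (-2/5)·1 = 1 ✓
b·c: 16/9·23/12 + 5/8·14/9 + (-2/5)·1 = 2149/540 ≠ 1/2 ⇒ order 1.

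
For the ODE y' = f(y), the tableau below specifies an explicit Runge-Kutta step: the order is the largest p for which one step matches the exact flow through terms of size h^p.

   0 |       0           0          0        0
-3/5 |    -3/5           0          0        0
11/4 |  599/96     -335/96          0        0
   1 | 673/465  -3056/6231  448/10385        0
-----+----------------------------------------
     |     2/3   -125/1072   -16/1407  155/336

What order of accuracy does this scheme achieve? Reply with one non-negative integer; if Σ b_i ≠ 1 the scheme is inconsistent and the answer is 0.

b = (2/3, -125/1072, -16/1407, 155/336)
c = (0, -3/5, 11/4, 1)
Ac = (0, 0, 67/32, 64/155)
Σ b_i: 2/3·1 + (-125/1072)·1 + (-16/1407)·1 + 155/336·1 = 1 ✓
b·c: (-125/1072)·(-3/5) + (-16/1407)·11/4 + 155/336·1 = 1/2 ✓
b·c²: (-125/1072)·9/25 + (-16/1407)·121/16 + 155/336·1 = 1/3 ✓
b·Ac: (-16/1407)·67/32 + 155/336·64/155 = 1/6 ✓
b·c³: (-125/1072)·(-27/125) + (-16/1407)·1331/64 + 155/336·1 = 1/4 ✓
b·(c∘Ac): (-16/1407)·737/128 + 155/336·64/155 = 1/8 ✓
b·Ac²: (-16/1407)·(-201/160) + 155/336·116/775 = 1/12 ✓
b·A²c: 155/336·14/155 = 1/24 ✓; 4 stages ⇒ order 4.

4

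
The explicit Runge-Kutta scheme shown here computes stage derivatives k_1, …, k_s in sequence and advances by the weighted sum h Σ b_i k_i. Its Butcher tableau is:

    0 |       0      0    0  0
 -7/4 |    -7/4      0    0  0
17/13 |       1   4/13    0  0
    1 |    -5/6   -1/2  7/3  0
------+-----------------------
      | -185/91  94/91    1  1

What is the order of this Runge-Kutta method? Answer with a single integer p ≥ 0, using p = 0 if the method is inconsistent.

b = (-185/91, 94/91, 1, 1)
c = (0, -7/4, 17/13, 1)
Ac = (0, 0, -7/13, 1225/312)
Σ b_i: (-185/91)·1 + 94/91·1 + 1·1 + 1·1 = 1 ✓
b·c: 94/91·(-7/4) + 1·17/13 + 1·1 = 1/2 ✓
b·c²: 94/91·49/16 + 1·289/169 + 1·1 = 7941/1352 ≠ 1/3 ⇒ order 2.
b·Ac: 1·(-7/13) + 1·1225/312 = 1057/312 ≠ 1/6

2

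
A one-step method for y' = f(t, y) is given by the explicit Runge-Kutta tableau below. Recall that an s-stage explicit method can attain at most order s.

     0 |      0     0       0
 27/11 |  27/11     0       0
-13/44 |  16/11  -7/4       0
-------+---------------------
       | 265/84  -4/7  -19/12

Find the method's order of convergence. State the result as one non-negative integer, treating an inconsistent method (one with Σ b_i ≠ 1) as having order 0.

b = (265/84, -4/7, -19/12)
c = (0, 27/11, -13/44)
Ac = (0, 0, -189/44)
Σ b_i: 265/84·1 + (-4/7)·1 + (-19/12)·1 = 1 ✓
b·c: (-4/7)·27/11 + (-19/12)·(-13/44) = -3455/3696 ≠ 1/2 ⇒ order 1.

1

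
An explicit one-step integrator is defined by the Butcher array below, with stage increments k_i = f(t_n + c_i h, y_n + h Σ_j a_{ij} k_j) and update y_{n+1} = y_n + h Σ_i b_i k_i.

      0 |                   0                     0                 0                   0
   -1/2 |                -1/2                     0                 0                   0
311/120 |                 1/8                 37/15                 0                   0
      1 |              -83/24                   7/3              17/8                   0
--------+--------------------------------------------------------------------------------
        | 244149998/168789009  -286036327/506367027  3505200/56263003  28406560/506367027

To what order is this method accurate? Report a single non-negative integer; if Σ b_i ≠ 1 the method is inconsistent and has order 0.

b = (244149998/168789009, -286036327/506367027, 3505200/56263003, 28406560/506367027)
c = (0, -1/2, 311/120, 1)
Ac = (0, 0, -37/30, 1389/320)
Σ b_i: 244149998/168789009·1 + (-286036327/506367027)·1 + 3505200/56263003·1 + 28406560/506367027·1 = 1 ✓
b·c: (-286036327/506367027)·(-1/2) + 3505200/56263003·311/120 + 28406560/506367027·1 = 1/2 ✓
b·c²: (-286036327/506367027)·1/4 + 3505200/56263003·96721/14400 + 28406560/506367027·1 = 1/3 ✓
b·Ac: 3505200/56263003·(-37/30) + 28406560/506367027·1389/320 = 1/6 ✓
b·c³: (-286036327/506367027)·(-1/8) + 3505200/56263003·30080231/1728000 + 28406560/506367027·1 = 98130130891/81018724320 ≠ 1/4 ⇒ order 3.
b·(c∘Ac): 3505200/56263003·(-11507/3600) + 28406560/506367027·1389/320 = 14977589/337578018 ≠ 1/8
b·Ac²: 3505200/56263003·37/60 + 28406560/506367027·1711457/115200 = 317860566437/364584259440 ≠ 1/12
b·A²c: 28406560/506367027·(-629/240) = -223346578/1519101081 ≠ 1/24

3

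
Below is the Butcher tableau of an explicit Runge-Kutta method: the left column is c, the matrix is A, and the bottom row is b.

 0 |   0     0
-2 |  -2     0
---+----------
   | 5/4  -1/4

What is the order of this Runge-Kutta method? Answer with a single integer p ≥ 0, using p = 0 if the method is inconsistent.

2

b = (5/4, -1/4)
c = (0, -2)
Σ b_i: 5/4·1 + (-1/4)·1 = 1 ✓
b·c: (-1/4)·(-2) = 1/2 ✓; 2 stages ⇒ order 2.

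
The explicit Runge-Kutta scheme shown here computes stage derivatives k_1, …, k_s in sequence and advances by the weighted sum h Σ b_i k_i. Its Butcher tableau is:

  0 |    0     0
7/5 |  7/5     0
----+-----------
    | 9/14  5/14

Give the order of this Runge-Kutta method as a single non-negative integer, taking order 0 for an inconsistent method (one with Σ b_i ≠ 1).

2

b = (9/14, 5/14)
c = (0, 7/5)
Σ b_i: 9/14·1 + 5/14·1 = 1 ✓
b·c: 5/14·7/5 = 1/2 ✓; 2 stages ⇒ order 2.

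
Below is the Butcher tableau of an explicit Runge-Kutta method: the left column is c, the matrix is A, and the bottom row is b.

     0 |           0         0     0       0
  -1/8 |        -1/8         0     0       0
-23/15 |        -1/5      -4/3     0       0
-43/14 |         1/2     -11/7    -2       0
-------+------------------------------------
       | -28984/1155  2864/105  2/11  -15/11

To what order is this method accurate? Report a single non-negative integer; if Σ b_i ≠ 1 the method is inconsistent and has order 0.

b = (-28984/1155, 2864/105, 2/11, -15/11)
c = (0, -1/8, -23/15, -43/14)
Ac = (0, 0, 1/6, 2741/840)
Σ b_i: (-28984/1155)·1 + 2864/105·1 + 2/11·1 + (-15/11)·1 = 1 ✓
b·c: 2864/105·(-1/8) + 2/11·(-23/15) + (-15/11)·(-43/14) = 1/2 ✓
b·c²: 2864/105·1/64 + 2/11·529/225 + (-15/11)·1849/196 = -2913131/242550 ≠ 1/3 ⇒ order 2.
b·Ac: 2/11·1/6 + (-15/11)·2741/840 = -8167/1848 ≠ 1/6

2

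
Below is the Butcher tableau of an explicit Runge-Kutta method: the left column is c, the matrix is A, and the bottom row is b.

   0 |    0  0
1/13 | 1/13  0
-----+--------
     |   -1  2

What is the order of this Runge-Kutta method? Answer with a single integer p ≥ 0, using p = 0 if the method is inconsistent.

1

b = (-1, 2)
c = (0, 1/13)
Σ b_i: (-1)·1 + 2·1 = 1 ✓
b·c: 2·1/13 = 2/13 ≠ 1/2 ⇒ order 1.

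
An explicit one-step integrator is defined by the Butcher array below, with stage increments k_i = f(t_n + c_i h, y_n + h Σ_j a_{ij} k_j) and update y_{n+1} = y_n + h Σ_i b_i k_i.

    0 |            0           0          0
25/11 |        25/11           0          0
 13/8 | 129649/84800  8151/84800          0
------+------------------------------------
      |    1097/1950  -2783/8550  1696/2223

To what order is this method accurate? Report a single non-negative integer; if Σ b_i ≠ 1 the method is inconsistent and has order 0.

3

b = (1097/1950, -2783/8550, 1696/2223)
c = (0, 25/11, 13/8)
Ac = (0, 0, 741/3392)
Σ b_i: 1097/1950·1 + (-2783/8550)·1 + 1696/2223·1 = 1 ✓
b·c: (-2783/8550)·25/11 + 1696/2223·13/8 = 1/2 ✓
b·c²: (-2783/8550)·625/121 + 1696/2223·169/64 = 1/3 ✓
b·Ac: 1696/2223·741/3392 = 1/6 ✓; 3 stages ⇒ order 3.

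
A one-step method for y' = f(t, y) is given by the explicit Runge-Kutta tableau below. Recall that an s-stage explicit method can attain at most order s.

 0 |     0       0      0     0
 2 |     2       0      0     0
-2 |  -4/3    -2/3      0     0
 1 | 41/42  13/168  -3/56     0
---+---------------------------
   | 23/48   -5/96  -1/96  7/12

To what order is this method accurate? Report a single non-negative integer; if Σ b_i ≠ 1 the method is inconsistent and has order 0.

b = (23/48, -5/96, -1/96, 7/12)
c = (0, 2, -2, 1)
Ac = (0, 0, -4/3, 11/42)
Σ b_i: 23/48·1 + (-5/96)·1 + (-1/96)·1 + 7/12·1 = 1 ✓
b·c: (-5/96)·2 + (-1/96)·(-2) + 7/12·1 = 1/2 ✓
b·c²: (-5/96)·4 + (-1/96)·4 + 7/12·1 = 1/3 ✓
b·Ac: (-1/96)·(-4/3) + 7/12·11/42 = 1/6 ✓
b·c³: (-5/96)·8 + (-1/96)·(-8) + 7/12·1 = 1/4 ✓
b·(c∘Ac): (-1/96)·8/3 + 7/12·11/42 = 1/8 ✓
b·Ac²: (-1/96)·(-8/3) + 7/12·2/21 = 1/12 ✓
b·A²c: 7/12·1/14 = 1/24 ✓; 4 stages ⇒ order 4.

4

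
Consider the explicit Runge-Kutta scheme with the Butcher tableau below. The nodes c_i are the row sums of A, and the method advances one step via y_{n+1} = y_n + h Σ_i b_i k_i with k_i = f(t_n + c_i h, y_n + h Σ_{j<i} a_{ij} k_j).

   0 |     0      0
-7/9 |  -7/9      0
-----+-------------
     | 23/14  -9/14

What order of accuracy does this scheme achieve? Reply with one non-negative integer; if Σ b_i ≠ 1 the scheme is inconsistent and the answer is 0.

b = (23/14, -9/14)
c = (0, -7/9)
Σ b_i: 23/14·1 + (-9/14)·1 = 1 ✓
b·c: (-9/14)·(-7/9) = 1/2 ✓; 2 stages ⇒ order 2.

2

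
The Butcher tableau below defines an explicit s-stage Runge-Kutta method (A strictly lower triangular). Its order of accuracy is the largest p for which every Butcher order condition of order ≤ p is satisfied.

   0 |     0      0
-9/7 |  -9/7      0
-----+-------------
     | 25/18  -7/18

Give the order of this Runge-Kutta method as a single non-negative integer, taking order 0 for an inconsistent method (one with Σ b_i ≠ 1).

b = (25/18, -7/18)
c = (0, -9/7)
Σ b_i: 25/18·1 + (-7/18)·1 = 1 ✓
b·c: (-7/18)·(-9/7) = 1/2 ✓; 2 stages ⇒ order 2.

2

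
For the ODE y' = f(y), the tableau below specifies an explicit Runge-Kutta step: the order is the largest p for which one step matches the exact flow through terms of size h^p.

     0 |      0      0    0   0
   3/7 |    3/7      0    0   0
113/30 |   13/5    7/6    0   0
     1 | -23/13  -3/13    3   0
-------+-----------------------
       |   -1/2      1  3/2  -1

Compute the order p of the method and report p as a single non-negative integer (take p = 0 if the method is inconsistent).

b = (-1/2, 1, 3/2, -1)
c = (0, 3/7, 113/30, 1)
Ac = (0, 0, 1/2, 10193/910)
Σ b_i: (-1/2)·1 + 1·1 + 3/2·1 + (-1)·1 = 1 ✓
b·c: 1·3/7 + 3/2·113/30 + (-1)·1 = 711/140 ≠ 1/2 ⇒ order 1.

1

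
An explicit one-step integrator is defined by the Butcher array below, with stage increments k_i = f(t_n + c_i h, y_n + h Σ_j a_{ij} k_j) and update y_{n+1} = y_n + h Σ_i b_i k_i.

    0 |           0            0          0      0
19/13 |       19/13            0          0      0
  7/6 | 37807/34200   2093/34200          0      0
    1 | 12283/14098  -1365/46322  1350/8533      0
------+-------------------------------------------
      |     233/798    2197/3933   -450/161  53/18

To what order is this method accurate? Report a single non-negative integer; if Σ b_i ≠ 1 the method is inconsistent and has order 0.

b = (233/798, 2197/3933, -450/161, 53/18)
c = (0, 19/13, 7/6, 1)
Ac = (0, 0, 161/1800, 15/106)
Σ b_i: 233/798·1 + 2197/3933·1 + (-450/161)·1 + 53/18·1 = 1 ✓
b·c: 2197/3933·19/13 + (-450/161)·7/6 + 53/18·1 = 1/2 ✓
b·c²: 2197/3933·361/169 + (-450/161)·49/36 + 53/18·1 = 1/3 ✓
b·Ac: (-450/161)·161/1800 + 53/18·15/106 = 1/6 ✓
b·c³: 2197/3933·6859/2197 + (-450/161)·343/216 + 53/18·1 = 1/4 ✓
b·(c∘Ac): (-450/161)·1127/10800 + 53/18·15/106 = 1/8 ✓
b·Ac²: (-450/161)·3059/23400 + 53/18·105/689 = 1/12 ✓
b·A²c: 53/18·3/212 = 1/24 ✓; 4 stages ⇒ order 4.

4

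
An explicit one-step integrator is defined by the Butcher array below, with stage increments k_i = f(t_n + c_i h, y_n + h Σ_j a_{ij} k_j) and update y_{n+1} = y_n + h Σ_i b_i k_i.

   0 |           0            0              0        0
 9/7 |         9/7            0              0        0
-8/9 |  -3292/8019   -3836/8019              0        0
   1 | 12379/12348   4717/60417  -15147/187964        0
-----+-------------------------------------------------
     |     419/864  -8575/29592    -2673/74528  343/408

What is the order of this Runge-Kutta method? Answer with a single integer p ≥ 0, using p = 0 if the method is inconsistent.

4

b = (419/864, -8575/29592, -2673/74528, 343/408)
c = (0, 9/7, -8/9, 1)
Ac = (0, 0, -548/891, 59/343)
Σ b_i: 419/864·1 + (-8575/29592)·1 + (-2673/74528)·1 + 343/408·1 = 1 ✓
b·c: (-8575/29592)·9/7 + (-2673/74528)·(-8/9) + 343/408·1 = 1/2 ✓
b·c²: (-8575/29592)·81/49 + (-2673/74528)·64/81 + 343/408·1 = 1/3 ✓
b·Ac: (-2673/74528)·(-548/891) + 343/408·59/343 = 1/6 ✓
b·c³: (-8575/29592)·729/343 + (-2673/74528)·(-512/729) + 343/408·1 = 1/4 ✓
b·(c∘Ac): (-2673/74528)·4384/8019 + 343/408·59/343 = 1/8 ✓
b·Ac²: (-2673/74528)·(-548/693) + 343/408·157/2401 = 1/12 ✓
b·A²c: 343/408·17/343 = 1/24 ✓; 4 stages ⇒ order 4.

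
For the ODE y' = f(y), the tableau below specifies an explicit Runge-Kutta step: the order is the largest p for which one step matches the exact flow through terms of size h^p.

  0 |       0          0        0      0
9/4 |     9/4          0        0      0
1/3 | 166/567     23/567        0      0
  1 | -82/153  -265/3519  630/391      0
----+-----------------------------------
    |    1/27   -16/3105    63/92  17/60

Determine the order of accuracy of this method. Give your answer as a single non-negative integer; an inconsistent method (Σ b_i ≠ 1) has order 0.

4

b = (1/27, -16/3105, 63/92, 17/60)
c = (0, 9/4, 1/3, 1)
Ac = (0, 0, 23/252, 25/68)
Σ b_i: 1/27·1 + (-16/3105)·1 + 63/92·1 + 17/60·1 = 1 ✓
b·c: (-16/3105)·9/4 + 63/92·1/3 + 17/60·1 = 1/2 ✓
b·c²: (-16/3105)·81/16 + 63/92·1/9 + 17/60·1 = 1/3 ✓
b·Ac: 63/92·23/252 + 17/60·25/68 = 1/6 ✓
b·c³: (-16/3105)·729/64 + 63/92·1/27 + 17/60·1 = 1/4 ✓
b·(c∘Ac): 63/92·23/756 + 17/60·25/68 = 1/8 ✓
b·Ac²: 63/92·23/112 + 17/60·(-55/272) = 1/12 ✓
b·A²c: 17/60·5/34 = 1/24 ✓; 4 stages ⇒ order 4.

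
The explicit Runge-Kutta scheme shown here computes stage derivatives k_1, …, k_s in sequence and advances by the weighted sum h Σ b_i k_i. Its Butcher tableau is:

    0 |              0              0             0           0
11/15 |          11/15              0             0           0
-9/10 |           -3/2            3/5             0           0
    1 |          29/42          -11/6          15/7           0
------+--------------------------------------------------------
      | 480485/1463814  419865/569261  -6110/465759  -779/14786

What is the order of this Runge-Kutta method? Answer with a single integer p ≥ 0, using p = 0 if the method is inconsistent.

3

b = (480485/1463814, 419865/569261, -6110/465759, -779/14786)
c = (0, 11/15, -9/10, 1)
Ac = (0, 0, 11/25, -1031/315)
Σ b_i: 480485/1463814·1 + 419865/569261·1 + (-6110/465759)·1 + (-779/14786)·1 = 1 ✓
b·c: 419865/569261·11/15 + (-6110/465759)·(-9/10) + (-779/14786)·1 = 1/2 ✓
b·c²: 419865/569261·121/225 + (-6110/465759)·81/100 + (-779/14786)·1 = 1/3 ✓
b·Ac: (-6110/465759)·11/25 + (-779/14786)·(-1031/315) = 1/6 ✓
b·c³: 419865/569261·1331/3375 + (-6110/465759)·(-729/1000) + (-779/14786)·1 = 1648459/6653700 ≠ 1/4 ⇒ order 3.
b·(c∘Ac): (-6110/465759)·(-99/250) + (-779/14786)·(-1031/315) = 4136723/23287950 ≠ 1/8
b·Ac²: (-6110/465759)·121/375 + (-779/14786)·14171/18900 = -116401/2661480 ≠ 1/12
b·A²c: (-779/14786)·33/35 = -25707/517510 ≠ 1/24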